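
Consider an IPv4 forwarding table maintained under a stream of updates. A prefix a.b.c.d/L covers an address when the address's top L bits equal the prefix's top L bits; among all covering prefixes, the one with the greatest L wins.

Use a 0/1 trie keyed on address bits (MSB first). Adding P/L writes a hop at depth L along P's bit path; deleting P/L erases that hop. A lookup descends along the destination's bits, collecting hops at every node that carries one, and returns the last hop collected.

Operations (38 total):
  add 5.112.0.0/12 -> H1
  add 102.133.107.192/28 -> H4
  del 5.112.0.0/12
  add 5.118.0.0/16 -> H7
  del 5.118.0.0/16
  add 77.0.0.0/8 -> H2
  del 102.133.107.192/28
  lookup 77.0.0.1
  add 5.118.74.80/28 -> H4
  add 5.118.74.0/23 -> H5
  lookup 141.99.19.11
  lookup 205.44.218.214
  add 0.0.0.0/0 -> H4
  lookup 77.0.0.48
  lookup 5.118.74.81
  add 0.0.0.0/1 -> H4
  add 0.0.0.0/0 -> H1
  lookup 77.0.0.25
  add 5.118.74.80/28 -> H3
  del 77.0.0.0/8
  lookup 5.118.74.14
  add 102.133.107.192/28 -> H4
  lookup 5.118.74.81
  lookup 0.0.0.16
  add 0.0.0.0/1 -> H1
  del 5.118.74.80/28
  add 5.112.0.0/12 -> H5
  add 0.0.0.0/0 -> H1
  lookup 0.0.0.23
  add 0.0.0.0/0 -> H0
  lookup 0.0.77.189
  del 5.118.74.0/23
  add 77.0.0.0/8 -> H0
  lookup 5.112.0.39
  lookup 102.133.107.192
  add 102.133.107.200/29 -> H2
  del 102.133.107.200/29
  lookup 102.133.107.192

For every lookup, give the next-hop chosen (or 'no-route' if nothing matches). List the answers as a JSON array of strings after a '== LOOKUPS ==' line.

Process each operation:
  + 5.112.0.0/12 (H1) depth=12
  + 102.133.107.192/28 (H4) depth=28
  - 5.112.0.0/12 clear@12
  + 5.118.0.0/16 (H7) depth=16
  - 5.118.0.0/16 clear@16
  + 77.0.0.0/8 (H2) depth=8
  - 102.133.107.192/28 clear@28
  ? 77.0.0.1  path d0:-→d1:-→d2:-→d3:-→d4:-→d5:-→d6:-→d7:-→d8:H2  best=H2
  + 5.118.74.80/28 (H4) depth=28
  + 5.118.74.0/23 (H5) depth=23
  ? 141.99.19.11  path d0:-  best=no-route
  ? 205.44.218.214  path d0:-  best=no-route
  + 0.0.0.0/0 (H4) depth=0
  ? 77.0.0.48  path d0:H4→d1:-→d2:-→d3:-→d4:-→d5:-→d6:-→d7:-→d8:H2  best=H2
  ? 5.118.74.81  path d0:H4→d1:-→d2:-→d3:-→d4:-→d5:-→d6:-→d7:-→d8:-→d9:-→d10:-→d11:-→d12:-→d13:-→d14:-→d15:-→d16:-→d17:-→d18:-→d19:-→d20:-→d21:-→d22:-→d23:H5→d24:-→d25:-→d26:-→d27:-→d28:H4  best=H4
  + 0.0.0.0/1 (H4) depth=1
  + 0.0.0.0/0 (H1) depth=0
  ? 77.0.0.25  path d0:H1→d1:H4→d2:-→d3:-→d4:-→d5:-→d6:-→d7:-→d8:H2  best=H2
  + 5.118.74.80/28 (H3) depth=28
  - 77.0.0.0/8 clear@8
  ? 5.118.74.14  path d0:H1→d1:H4→d2:-→d3:-→d4:-→d5:-→d6:-→d7:-→d8:-→d9:-→d10:-→d11:-→d12:-→d13:-→d14:-→d15:-→d16:-→d17:-→d18:-→d19:-→d20:-→d21:-→d22:-→d23:H5→d24:-→d25:-  best=H5
  + 102.133.107.192/28 (H4) depth=28
  ? 5.118.74.81  path d0:H1→d1:H4→d2:-→d3:-→d4:-→d5:-→d6:-→d7:-→d8:-→d9:-→d10:-→d11:-→d12:-→d13:-→d14:-→d15:-→d16:-→d17:-→d18:-→d19:-→d20:-→d21:-→d22:-→d23:H5→d24:-→d25:-→d26:-→d27:-→d28:H3  best=H3
  ? 0.0.0.16  path d0:H1→d1:H4→d2:-→d3:-→d4:-→d5:-  best=H4
  + 0.0.0.0/1 (H1) depth=1
  - 5.118.74.80/28 clear@28
  + 5.112.0.0/12 (H5) depth=12
  + 0.0.0.0/0 (H1) depth=0
  ? 0.0.0.23  path d0:H1→d1:H1→d2:-→d3:-→d4:-→d5:-  best=H1
  + 0.0.0.0/0 (H0) depth=0
  ? 0.0.77.189  path d0:H0→d1:H1→d2:-→d3:-→d4:-→d5:-  best=H1
  - 5.118.74.0/23 clear@23
  + 77.0.0.0/8 (H0) depth=8
  ? 5.112.0.39  path d0:H0→d1:H1→d2:-→d3:-→d4:-→d5:-→d6:-→d7:-→d8:-→d9:-→d10:-→d11:-→d12:H5→d13:-  best=H5
  ? 102.133.107.192  path d0:H0→d1:H1→d2:-→d3:-→d4:-→d5:-→d6:-→d7:-→d8:-→d9:-→d10:-→d11:-→d12:-→d13:-→d14:-→d15:-→d16:-→d17:-→d18:-→d19:-→d20:-→d21:-→d22:-→d23:-→d24:-→d25:-→d26:-→d27:-→d28:H4  best=H4
  + 102.133.107.200/29 (H2) depth=29
  - 102.133.107.200/29 clear@29
  ? 102.133.107.192  path d0:H0→d1:H1→d2:-→d3:-→d4:-→d5:-→d6:-→d7:-→d8:-→d9:-→d10:-→d11:-→d12:-→d13:-→d14:-→d15:-→d16:-→d17:-→d18:-→d19:-→d20:-→d21:-→d22:-→d23:-→d24:-→d25:-→d26:-→d27:-→d28:H4  best=H4

== LOOKUPS ==
["H2","no-route","no-route","H2","H4","H2","H5","H3","H4","H1","H1","H5","H4","H4"]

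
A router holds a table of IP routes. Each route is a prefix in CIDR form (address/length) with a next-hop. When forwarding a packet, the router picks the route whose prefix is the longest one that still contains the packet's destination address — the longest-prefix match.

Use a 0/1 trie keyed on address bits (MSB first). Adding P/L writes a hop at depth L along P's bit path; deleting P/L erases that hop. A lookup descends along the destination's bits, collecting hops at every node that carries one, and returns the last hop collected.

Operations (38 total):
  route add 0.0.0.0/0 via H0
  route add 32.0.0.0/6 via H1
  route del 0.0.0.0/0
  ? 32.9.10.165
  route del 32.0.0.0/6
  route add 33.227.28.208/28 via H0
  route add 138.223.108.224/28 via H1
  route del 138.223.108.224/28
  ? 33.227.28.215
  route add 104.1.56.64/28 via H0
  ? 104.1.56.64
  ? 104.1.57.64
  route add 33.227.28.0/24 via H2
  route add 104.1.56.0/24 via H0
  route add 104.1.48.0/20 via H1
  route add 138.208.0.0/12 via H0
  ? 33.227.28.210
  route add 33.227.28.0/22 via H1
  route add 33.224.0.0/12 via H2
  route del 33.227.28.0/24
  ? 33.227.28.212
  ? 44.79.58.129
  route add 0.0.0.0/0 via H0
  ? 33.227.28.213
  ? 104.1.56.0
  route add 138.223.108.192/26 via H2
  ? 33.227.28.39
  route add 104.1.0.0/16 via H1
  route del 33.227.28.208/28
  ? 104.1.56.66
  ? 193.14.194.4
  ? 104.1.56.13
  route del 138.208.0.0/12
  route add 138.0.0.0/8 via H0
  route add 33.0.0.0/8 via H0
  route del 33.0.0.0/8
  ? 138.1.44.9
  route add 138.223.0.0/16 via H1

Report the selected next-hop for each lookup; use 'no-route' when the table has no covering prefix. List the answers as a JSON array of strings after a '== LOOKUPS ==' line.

Apply in order:
  + 0.0.0.0/0 (H0) depth=0
  + 32.0.0.0/6 (H1) depth=6
  del 0.0.0.0/0 (clear depth 0)
  ? 32.9.10.165  path d0:-→d1:-→d2:-→d3:-→d4:-→d5:-→d6:H1  best=H1
  del 32.0.0.0/6 (clear depth 6)
  + 33.227.28.208/28 (H0) depth=28
  + 138.223.108.224/28 (H1) depth=28
  del 138.223.108.224/28 (clear depth 28)
  ? 33.227.28.215  path d0:-→d1:-→d2:-→d3:-→d4:-→d5:-→d6:-→d7:-→d8:-→d9:-→d10:-→d11:-→d12:-→d13:-→d14:-→d15:-→d16:-→d17:-→d18:-→d19:-→d20:-→d21:-→d22:-→d23:-→d24:-→d25:-→d26:-→d27:-→d28:H0  best=H0
  + 104.1.56.64/28 (H0) depth=28
  ? 104.1.56.64  path d0:-→d1:-→d2:-→d3:-→d4:-→d5:-→d6:-→d7:-→d8:-→d9:-→d10:-→d11:-→d12:-→d13:-→d14:-→d15:-→d16:-→d17:-→d18:-→d19:-→d20:-→d21:-→d22:-→d23:-→d24:-→d25:-→d26:-→d27:-→d28:H0  best=H0
  ? 104.1.57.64  path d0:-→d1:-→d2:-→d3:-→d4:-→d5:-→d6:-→d7:-→d8:-→d9:-→d10:-→d11:-→d12:-→d13:-→d14:-→d15:-→d16:-→d17:-→d18:-→d19:-→d20:-→d21:-→d22:-→d23:-  best=no-route
  + 33.227.28.0/24 (H2) depth=24
  + 104.1.56.0/24 (H0) depth=24
  + 104.1.48.0/20 (H1) depth=20
  + 138.208.0.0/12 (H0) depth=12
  ? 33.227.28.210  path d0:-→d1:-→d2:-→d3:-→d4:-→d5:-→d6:-→d7:-→d8:-→d9:-→d10:-→d11:-→d12:-→d13:-→d14:-→d15:-→d16:-→d17:-→d18:-→d19:-→d20:-→d21:-→d22:-→d23:-→d24:H2→d25:-→d26:-→d27:-→d28:H0  best=H0
  + 33.227.28.0/22 (H1) depth=22
  + 33.224.0.0/12 (H2) depth=12
  del 33.227.28.0/24 (clear depth 24)
  ? 33.227.28.212  path d0:-→d1:-→d2:-→d3:-→d4:-→d5:-→d6:-→d7:-→d8:-→d9:-→d10:-→d11:-→d12:H2→d13:-→d14:-→d15:-→d16:-→d17:-→d18:-→d19:-→d20:-→d21:-→d22:H1→d23:-→d24:-→d25:-→d26:-→d27:-→d28:H0  best=H0
  ? 44.79.58.129  path d0:-→d1:-→d2:-→d3:-→d4:-  best=no-route
  + 0.0.0.0/0 (H0) depth=0
  ? 33.227.28.213  path d0:H0→d1:-→d2:-→d3:-→d4:-→d5:-→d6:-→d7:-→d8:-→d9:-→d10:-→d11:-→d12:H2→d13:-→d14:-→d15:-→d16:-→d17:-→d18:-→d19:-→d20:-→d21:-→d22:H1→d23:-→d24:-→d25:-→d26:-→d27:-→d28:H0  best=H0
  ? 104.1.56.0  path d0:H0→d1:-→d2:-→d3:-→d4:-→d5:-→d6:-→d7:-→d8:-→d9:-→d10:-→d11:-→d12:-→d13:-→d14:-→d15:-→d16:-→d17:-→d18:-→d19:-→d20:H1→d21:-→d22:-→d23:-→d24:H0→d25:-  best=H0
  + 138.223.108.192/26 (H2) depth=26
  ? 33.227.28.39  path d0:H0→d1:-→d2:-→d3:-→d4:-→d5:-→d6:-→d7:-→d8:-→d9:-→d10:-→d11:-→d12:H2→d13:-→d14:-→d15:-→d16:-→d17:-→d18:-→d19:-→d20:-→d21:-→d22:H1→d23:-→d24:-  best=H1
  + 104.1.0.0/16 (H1) depth=16
  del 33.227.28.208/28 (clear depth 28)
  ? 104.1.56.66  path d0:H0→d1:-→d2:-→d3:-→d4:-→d5:-→d6:-→d7:-→d8:-→d9:-→d10:-→d11:-→d12:-→d13:-→d14:-→d15:-→d16:H1→d17:-→d18:-→d19:-→d20:H1→d21:-→d22:-→d23:-→d24:H0→d25:-→d26:-→d27:-→d28:H0  best=H0
  ? 193.14.194.4  path d0:H0→d1:-  best=H0
  ? 104.1.56.13  path d0:H0→d1:-→d2:-→d3:-→d4:-→d5:-→d6:-→d7:-→d8:-→d9:-→d10:-→d11:-→d12:-→d13:-→d14:-→d15:-→d16:H1→d17:-→d18:-→d19:-→d20:H1→d21:-→d22:-→d23:-→d24:H0→d25:-  best=H0
  del 138.208.0.0/12 (clear depth 12)
  + 138.0.0.0/8 (H0) depth=8
  + 33.0.0.0/8 (H0) depth=8
  del 33.0.0.0/8 (clear depth 8)
  ? 138.1.44.9  path d0:H0→d1:-→d2:-→d3:-→d4:-→d5:-→d6:-→d7:-→d8:H0  best=H0
  + 138.223.0.0/16 (H1) depth=16

== LOOKUPS ==
["H1","H0","H0","no-route","H0","H0","no-route","H0","H0","H1","H0","H0","H0","H0"]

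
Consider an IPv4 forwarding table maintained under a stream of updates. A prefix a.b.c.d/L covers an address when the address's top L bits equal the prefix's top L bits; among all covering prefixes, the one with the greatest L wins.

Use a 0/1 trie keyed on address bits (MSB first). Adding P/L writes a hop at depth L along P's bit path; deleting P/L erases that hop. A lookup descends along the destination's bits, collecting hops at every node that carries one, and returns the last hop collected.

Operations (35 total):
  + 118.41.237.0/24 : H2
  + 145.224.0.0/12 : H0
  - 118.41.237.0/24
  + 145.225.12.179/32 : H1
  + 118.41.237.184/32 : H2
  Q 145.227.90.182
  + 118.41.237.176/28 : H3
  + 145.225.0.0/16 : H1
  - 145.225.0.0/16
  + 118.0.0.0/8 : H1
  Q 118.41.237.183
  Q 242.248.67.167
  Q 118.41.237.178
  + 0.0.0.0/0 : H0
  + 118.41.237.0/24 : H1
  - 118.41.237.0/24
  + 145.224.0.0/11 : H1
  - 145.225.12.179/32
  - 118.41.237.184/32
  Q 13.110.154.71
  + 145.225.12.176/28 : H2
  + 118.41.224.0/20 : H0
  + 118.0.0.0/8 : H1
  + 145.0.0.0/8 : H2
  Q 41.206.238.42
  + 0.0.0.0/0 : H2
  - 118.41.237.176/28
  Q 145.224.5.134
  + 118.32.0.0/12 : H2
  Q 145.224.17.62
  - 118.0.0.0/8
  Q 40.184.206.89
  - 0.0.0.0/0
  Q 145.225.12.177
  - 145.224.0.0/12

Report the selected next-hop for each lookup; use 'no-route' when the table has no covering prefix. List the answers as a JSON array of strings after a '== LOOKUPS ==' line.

Process each operation:
  add 118.41.237.0/24 -> H2 at depth 24
  add 145.224.0.0/12 -> H0 at depth 12
  del 118.41.237.0/24 (clear depth 24)
  add 145.225.12.179/32 -> H1 at depth 32
  add 118.41.237.184/32 -> H2 at depth 32
  Q 145.227.90.182: descend 10010001111000 ; hops seen [H0] ; pick H0
  add 118.41.237.176/28 -> H3 at depth 28
  add 145.225.0.0/16 -> H1 at depth 16
  del 145.225.0.0/16 (clear depth 16)
  add 118.0.0.0/8 -> H1 at depth 8
  Q 118.41.237.183: descend 0111011000101001111011011011 ; hops seen [H1,H3] ; pick H3
  Q 242.248.67.167: descend 1 ; hops seen [∅] ; pick no-route
  Q 118.41.237.178: descend 0111011000101001111011011011 ; hops seen [H1,H3] ; pick H3
  add 0.0.0.0/0 -> H0 at depth 0
  add 118.41.237.0/24 -> H1 at depth 24
  del 118.41.237.0/24 (clear depth 24)
  add 145.224.0.0/11 -> H1 at depth 11
  del 145.225.12.179/32 (clear depth 32)
  del 118.41.237.184/32 (clear depth 32)
  Q 13.110.154.71: descend 0 ; hops seen [H0] ; pick H0
  add 145.225.12.176/28 -> H2 at depth 28
  add 118.41.224.0/20 -> H0 at depth 20
  add 118.0.0.0/8 -> H1 at depth 8
  add 145.0.0.0/8 -> H2 at depth 8
  Q 41.206.238.42: descend 0 ; hops seen [H0] ; pick H0
  add 0.0.0.0/0 -> H2 at depth 0
  del 118.41.237.176/28 (clear depth 28)
  Q 145.224.5.134: descend 100100011110000 ; hops seen [H2,H2,H1,H0] ; pick H0
  add 118.32.0.0/12 -> H2 at depth 12
  Q 145.224.17.62: descend 100100011110000 ; hops seen [H2,H2,H1,H0] ; pick H0
  del 118.0.0.0/8 (clear depth 8)
  Q 40.184.206.89: descend 0 ; hops seen [H2] ; pick H2
  del 0.0.0.0/0 (clear depth 0)
  Q 145.225.12.177: descend 100100011110000100001100101100 ; hops seen [H2,H1,H0,H2] ; pick H2
  del 145.224.0.0/12 (clear depth 12)

== LOOKUPS ==
["H0","H3","no-route","H3","H0","H0","H0","H0","H2","H2"]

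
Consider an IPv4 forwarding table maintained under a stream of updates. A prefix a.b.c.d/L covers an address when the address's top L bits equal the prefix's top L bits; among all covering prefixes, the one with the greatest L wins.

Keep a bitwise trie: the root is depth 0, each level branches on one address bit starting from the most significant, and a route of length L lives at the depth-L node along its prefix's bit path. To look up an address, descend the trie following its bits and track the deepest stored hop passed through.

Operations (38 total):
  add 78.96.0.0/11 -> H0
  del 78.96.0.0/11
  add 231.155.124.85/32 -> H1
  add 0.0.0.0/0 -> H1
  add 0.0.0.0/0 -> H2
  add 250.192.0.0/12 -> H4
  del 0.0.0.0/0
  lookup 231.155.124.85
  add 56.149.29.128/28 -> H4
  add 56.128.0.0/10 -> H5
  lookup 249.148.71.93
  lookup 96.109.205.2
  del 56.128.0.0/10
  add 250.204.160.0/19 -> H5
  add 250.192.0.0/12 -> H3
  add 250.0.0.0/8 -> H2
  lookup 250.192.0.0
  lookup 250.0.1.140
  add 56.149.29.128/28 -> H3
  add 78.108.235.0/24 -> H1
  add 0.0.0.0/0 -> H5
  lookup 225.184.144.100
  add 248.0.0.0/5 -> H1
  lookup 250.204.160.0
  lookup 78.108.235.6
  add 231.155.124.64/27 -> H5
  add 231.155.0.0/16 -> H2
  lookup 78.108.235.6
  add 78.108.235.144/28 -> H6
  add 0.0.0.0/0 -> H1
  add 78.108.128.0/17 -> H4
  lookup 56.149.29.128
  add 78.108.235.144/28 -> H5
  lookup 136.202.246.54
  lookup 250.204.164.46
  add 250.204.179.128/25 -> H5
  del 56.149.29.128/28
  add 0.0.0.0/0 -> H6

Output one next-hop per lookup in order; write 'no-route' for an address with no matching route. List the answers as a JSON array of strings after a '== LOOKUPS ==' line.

Process each operation:
  + 78.96.0.0/11 (H0) depth=11
  - 78.96.0.0/11 clear@11
  + 231.155.124.85/32 (H1) depth=32
  + 0.0.0.0/0 (H1) depth=0
  + 0.0.0.0/0 (H2) depth=0
  + 250.192.0.0/12 (H4) depth=12
  - 0.0.0.0/0 clear@0
  lookup 231.155.124.85: bits 11100111100110110111110001010101 walk d0:-→d1:-→d2:-→d3:-→d4:-→d5:-→d6:-→d7:-→d8:-→d9:-→d10:-→d11:-→d12:-→d13:-→d14:-→d15:-→d16:-→d17:-→d18:-→d19:-→d20:-→d21:-→d22:-→d23:-→d24:-→d25:-→d26:-→d27:-→d28:-→d29:-→d30:-→d31:-→d32:H1 -> H1
  + 56.149.29.128/28 (H4) depth=28
  + 56.128.0.0/10 (H5) depth=10
  lookup 249.148.71.93: bits 111110 walk d0:-→d1:-→d2:-→d3:-→d4:-→d5:-→d6:- -> no-route
  lookup 96.109.205.2: bits 01 walk d0:-→d1:-→d2:- -> no-route
  - 56.128.0.0/10 clear@10
  + 250.204.160.0/19 (H5) depth=19
  + 250.192.0.0/12 (H3) depth=12
  + 250.0.0.0/8 (H2) depth=8
  lookup 250.192.0.0: bits 111110101100 walk d0:-→d1:-→d2:-→d3:-→d4:-→d5:-→d6:-→d7:-→d8:H2→d9:-→d10:-→d11:-→d12:H3 -> H3
  lookup 250.0.1.140: bits 11111010 walk d0:-→d1:-→d2:-→d3:-→d4:-→d5:-→d6:-→d7:-→d8:H2 -> H2
  + 56.149.29.128/28 (H3) depth=28
  + 78.108.235.0/24 (H1) depth=24
  + 0.0.0.0/0 (H5) depth=0
  lookup 225.184.144.100: bits 11100 walk d0:H5→d1:-→d2:-→d3:-→d4:-→d5:- -> H5
  + 248.0.0.0/5 (H1) depth=5
  lookup 250.204.160.0: bits 1111101011001100101 walk d0:H5→d1:-→d2:-→d3:-→d4:-→d5:H1→d6:-→d7:-→d8:H2→d9:-→d10:-→d11:-→d12:H3→d13:-→d14:-→d15:-→d16:-→d17:-→d18:-→d19:H5 -> H5
  lookup 78.108.235.6: bits 010011100110110011101011 walk d0:H5→d1:-→d2:-→d3:-→d4:-→d5:-→d6:-→d7:-→d8:-→d9:-→d10:-→d11:-→d12:-→d13:-→d14:-→d15:-→d16:-→d17:-→d18:-→d19:-→d20:-→d21:-→d22:-→d23:-→d24:H1 -> H1
  + 231.155.124.64/27 (H5) depth=27
  + 231.155.0.0/16 (H2) depth=16
  lookup 78.108.235.6: bits 010011100110110011101011 walk d0:H5→d1:-→d2:-→d3:-→d4:-→d5:-→d6:-→d7:-→d8:-→d9:-→d10:-→d11:-→d12:-→d13:-→d14:-→d15:-→d16:-→d17:-→d18:-→d19:-→d20:-→d21:-→d22:-→d23:-→d24:H1 -> H1
  + 78.108.235.144/28 (H6) depth=28
  + 0.0.0.0/0 (H1) depth=0
  + 78.108.128.0/17 (H4) depth=17
  lookup 56.149.29.128: bits 0011100010010101000111011000 walk d0:H1→d1:-→d2:-→d3:-→d4:-→d5:-→d6:-→d7:-→d8:-→d9:-→d10:-→d11:-→d12:-→d13:-→d14:-→d15:-→d16:-→d17:-→d18:-→d19:-→d20:-→d21:-→d22:-→d23:-→d24:-→d25:-→d26:-→d27:-→d28:H3 -> H3
  + 78.108.235.144/28 (H5) depth=28
  lookup 136.202.246.54: bits 1 walk d0:H1→d1:- -> H1
  lookup 250.204.164.46: bits 1111101011001100101 walk d0:H1→d1:-→d2:-→d3:-→d4:-→d5:H1→d6:-→d7:-→d8:H2→d9:-→d10:-→d11:-→d12:H3→d13:-→d14:-→d15:-→d16:-→d17:-→d18:-→d19:H5 -> H5
  + 250.204.179.128/25 (H5) depth=25
  - 56.149.29.128/28 clear@28
  + 0.0.0.0/0 (H6) depth=0

== LOOKUPS ==
["H1","no-route","no-route","H3","H2","H5","H5","H1","H1","H3","H1","H5"]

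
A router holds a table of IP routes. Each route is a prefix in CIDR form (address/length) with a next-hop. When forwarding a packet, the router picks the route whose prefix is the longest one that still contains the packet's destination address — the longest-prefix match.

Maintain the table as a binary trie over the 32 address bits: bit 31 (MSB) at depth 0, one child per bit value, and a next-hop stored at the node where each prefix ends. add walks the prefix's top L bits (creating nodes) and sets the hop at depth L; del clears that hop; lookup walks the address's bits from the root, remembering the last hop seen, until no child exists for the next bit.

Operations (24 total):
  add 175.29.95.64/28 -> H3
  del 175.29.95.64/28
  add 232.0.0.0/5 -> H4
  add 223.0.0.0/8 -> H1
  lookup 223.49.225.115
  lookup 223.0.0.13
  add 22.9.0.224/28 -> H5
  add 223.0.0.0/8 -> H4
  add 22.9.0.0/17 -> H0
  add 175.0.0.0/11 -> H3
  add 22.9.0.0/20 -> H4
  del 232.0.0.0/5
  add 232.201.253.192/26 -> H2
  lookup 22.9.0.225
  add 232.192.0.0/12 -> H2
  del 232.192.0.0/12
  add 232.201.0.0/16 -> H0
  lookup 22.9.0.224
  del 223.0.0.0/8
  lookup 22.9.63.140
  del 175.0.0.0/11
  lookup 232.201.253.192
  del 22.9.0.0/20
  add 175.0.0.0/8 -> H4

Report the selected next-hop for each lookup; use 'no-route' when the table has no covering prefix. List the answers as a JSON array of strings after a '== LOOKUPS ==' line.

Apply in order:
  add 175.29.95.64/28 -> H3 at depth 28
  - 175.29.95.64/28 clear@28
  add 232.0.0.0/5 -> H4 at depth 5
  add 223.0.0.0/8 -> H1 at depth 8
  Q 223.49.225.115: descend 11011111 ; hops seen [H1] ; pick H1
  Q 223.0.0.13: descend 11011111 ; hops seen [H1] ; pick H1
  add 22.9.0.224/28 -> H5 at depth 28
  add 223.0.0.0/8 -> H4 at depth 8
  add 22.9.0.0/17 -> H0 at depth 17
  add 175.0.0.0/11 -> H3 at depth 11
  add 22.9.0.0/20 -> H4 at depth 20
  - 232.0.0.0/5 clear@5
  add 232.201.253.192/26 -> H2 at depth 26
  Q 22.9.0.225: descend 0001011000001001000000001110 ; hops seen [H0,H4,H5] ; pick H5
  add 232.192.0.0/12 -> H2 at depth 12
  - 232.192.0.0/12 clear@12
  add 232.201.0.0/16 -> H0 at depth 16
  Q 22.9.0.224: descend 0001011000001001000000001110 ; hops seen [H0,H4,H5] ; pick H5
  - 223.0.0.0/8 clear@8
  Q 22.9.63.140: descend 000101100000100100 ; hops seen [H0] ; pick H0
  - 175.0.0.0/11 clear@11
  Q 232.201.253.192: descend 11101000110010011111110111 ; hops seen [H0,H2] ; pick H2
  - 22.9.0.0/20 clear@20
  add 175.0.0.0/8 -> H4 at depth 8

== LOOKUPS ==
["H1","H1","H5","H5","H0","H2"]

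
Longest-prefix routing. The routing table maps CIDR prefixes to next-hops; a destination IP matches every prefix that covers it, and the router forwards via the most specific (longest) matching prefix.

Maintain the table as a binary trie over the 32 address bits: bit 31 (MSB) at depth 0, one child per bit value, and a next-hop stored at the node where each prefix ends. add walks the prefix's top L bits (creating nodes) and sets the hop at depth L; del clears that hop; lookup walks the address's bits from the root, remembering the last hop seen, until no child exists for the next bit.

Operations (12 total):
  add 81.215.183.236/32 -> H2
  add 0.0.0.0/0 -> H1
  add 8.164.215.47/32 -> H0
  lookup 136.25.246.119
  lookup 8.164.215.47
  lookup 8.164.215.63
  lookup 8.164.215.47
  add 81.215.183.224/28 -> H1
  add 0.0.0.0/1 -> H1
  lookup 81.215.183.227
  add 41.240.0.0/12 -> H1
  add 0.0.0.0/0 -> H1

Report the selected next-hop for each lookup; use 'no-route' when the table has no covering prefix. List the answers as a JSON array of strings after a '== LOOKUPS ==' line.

Process each operation:
  add 81.215.183.236/32 -> H2 at depth 32
  add 0.0.0.0/0 -> H1 at depth 0
  add 8.164.215.47/32 -> H0 at depth 32
  lookup 136.25.246.119: bits ε walk d0:H1 -> H1
  lookup 8.164.215.47: bits 00001000101001001101011100101111 walk d0:H1→d1:-→d2:-→d3:-→d4:-→d5:-→d6:-→d7:-→d8:-→d9:-→d10:-→d11:-→d12:-→d13:-→d14:-→d15:-→d16:-→d17:-→d18:-→d19:-→d20:-→d21:-→d22:-→d23:-→d24:-→d25:-→d26:-→d27:-→d28:-→d29:-→d30:-→d31:-→d32:H0 -> H0
  lookup 8.164.215.63: bits 000010001010010011010111001 walk d0:H1→d1:-→d2:-→d3:-→d4:-→d5:-→d6:-→d7:-→d8:-→d9:-→d10:-→d11:-→d12:-→d13:-→d14:-→d15:-→d16:-→d17:-→d18:-→d19:-→d20:-→d21:-→d22:-→d23:-→d24:-→d25:-→d26:-→d27:- -> H1
  lookup 8.164.215.47: bits 00001000101001001101011100101111 walk d0:H1→d1:-→d2:-→d3:-→d4:-→d5:-→d6:-→d7:-→d8:-→d9:-→d10:-→d11:-→d12:-→d13:-→d14:-→d15:-→d16:-→d17:-→d18:-→d19:-→d20:-→d21:-→d22:-→d23:-→d24:-→d25:-→d26:-→d27:-→d28:-→d29:-→d30:-→d31:-→d32:H0 -> H0
  add 81.215.183.224/28 -> H1 at depth 28
  add 0.0.0.0/1 -> H1 at depth 1
  lookup 81.215.183.227: bits 0101000111010111101101111110 walk d0:H1→d1:H1→d2:-→d3:-→d4:-→d5:-→d6:-→d7:-→d8:-→d9:-→d10:-→d11:-→d12:-→d13:-→d14:-→d15:-→d16:-→d17:-→d18:-→d19:-→d20:-→d21:-→d22:-→d23:-→d24:-→d25:-→d26:-→d27:-→d28:H1 -> H1
  add 41.240.0.0/12 -> H1 at depth 12
  add 0.0.0.0/0 -> H1 at depth 0

== LOOKUPS ==
["H1","H0","H1","H0","H1"]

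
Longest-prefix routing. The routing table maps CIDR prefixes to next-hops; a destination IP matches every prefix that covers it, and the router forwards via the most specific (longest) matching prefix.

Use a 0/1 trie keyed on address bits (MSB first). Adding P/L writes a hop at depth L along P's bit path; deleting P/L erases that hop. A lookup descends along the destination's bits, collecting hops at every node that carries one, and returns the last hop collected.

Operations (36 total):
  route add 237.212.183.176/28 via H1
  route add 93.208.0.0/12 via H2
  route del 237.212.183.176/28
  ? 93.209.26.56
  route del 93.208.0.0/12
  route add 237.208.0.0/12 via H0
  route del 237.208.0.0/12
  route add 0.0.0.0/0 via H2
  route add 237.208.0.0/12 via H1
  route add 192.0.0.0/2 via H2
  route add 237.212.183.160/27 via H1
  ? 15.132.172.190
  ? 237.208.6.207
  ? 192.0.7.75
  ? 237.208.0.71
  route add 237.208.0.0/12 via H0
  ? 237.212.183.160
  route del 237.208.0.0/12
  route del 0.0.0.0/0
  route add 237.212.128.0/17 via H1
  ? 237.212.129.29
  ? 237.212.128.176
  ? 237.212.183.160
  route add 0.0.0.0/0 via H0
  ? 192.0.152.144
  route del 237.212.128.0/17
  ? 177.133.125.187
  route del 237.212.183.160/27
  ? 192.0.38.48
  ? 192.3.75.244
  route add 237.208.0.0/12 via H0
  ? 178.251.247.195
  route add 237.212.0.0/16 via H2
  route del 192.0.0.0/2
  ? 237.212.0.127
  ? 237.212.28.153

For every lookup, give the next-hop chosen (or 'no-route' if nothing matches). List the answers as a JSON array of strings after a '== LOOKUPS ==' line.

Apply in order:
  add 237.212.183.176/28 -> H1 at depth 28
  add 93.208.0.0/12 -> H2 at depth 12
  - 237.212.183.176/28 clear@28
  lookup 93.209.26.56: bits 010111011101 walk d0:-→d1:-→d2:-→d3:-→d4:-→d5:-→d6:-→d7:-→d8:-→d9:-→d10:-→d11:-→d12:H2 -> H2
  - 93.208.0.0/12 clear@12
  add 237.208.0.0/12 -> H0 at depth 12
  - 237.208.0.0/12 clear@12
  add 0.0.0.0/0 -> H2 at depth 0
  add 237.208.0.0/12 -> H1 at depth 12
  add 192.0.0.0/2 -> H2 at depth 2
  add 237.212.183.160/27 -> H1 at depth 27
  lookup 15.132.172.190: bits 0 walk d0:H2→d1:- -> H2
  lookup 237.208.6.207: bits 1110110111010 walk d0:H2→d1:-→d2:H2→d3:-→d4:-→d5:-→d6:-→d7:-→d8:-→d9:-→d10:-→d11:-→d12:H1→d13:- -> H1
  lookup 192.0.7.75: bits 11 walk d0:H2→d1:-→d2:H2 -> H2
  lookup 237.208.0.71: bits 1110110111010 walk d0:H2→d1:-→d2:H2→d3:-→d4:-→d5:-→d6:-→d7:-→d8:-→d9:-→d10:-→d11:-→d12:H1→d13:- -> H1
  add 237.208.0.0/12 -> H0 at depth 12
  lookup 237.212.183.160: bits 111011011101010010110111101 walk d0:H2→d1:-→d2:H2→d3:-→d4:-→d5:-→d6:-→d7:-→d8:-→d9:-→d10:-→d11:-→d12:H0→d13:-→d14:-→d15:-→d16:-→d17:-→d18:-→d19:-→d20:-→d21:-→d22:-→d23:-→d24:-→d25:-→d26:-→d27:H1 -> H1
  - 237.208.0.0/12 clear@12
  - 0.0.0.0/0 clear@0
  add 237.212.128.0/17 -> H1 at depth 17
  lookup 237.212.129.29: bits 111011011101010010 walk d0:-→d1:-→d2:H2→d3:-→d4:-→d5:-→d6:-→d7:-→d8:-→d9:-→d10:-→d11:-→d12:-→d13:-→d14:-→d15:-→d16:-→d17:H1→d18:- -> H1
  lookup 237.212.128.176: bits 111011011101010010 walk d0:-→d1:-→d2:H2→d3:-→d4:-→d5:-→d6:-→d7:-→d8:-→d9:-→d10:-→d11:-→d12:-→d13:-→d14:-→d15:-→d16:-→d17:H1→d18:- -> H1
  lookup 237.212.183.160: bits 111011011101010010110111101 walk d0:-→d1:-→d2:H2→d3:-→d4:-→d5:-→d6:-→d7:-→d8:-→d9:-→d10:-→d11:-→d12:-→d13:-→d14:-→d15:-→d16:-→d17:H1→d18:-→d19:-→d20:-→d21:-→d22:-→d23:-→d24:-→d25:-→d26:-→d27:H1 -> H1
  add 0.0.0.0/0 -> H0 at depth 0
  lookup 192.0.152.144: bits 11 walk d0:H0→d1:-→d2:H2 -> H2
  - 237.212.128.0/17 clear@17
  lookup 177.133.125.187: bits 1 walk d0:H0→d1:- -> H0
  - 237.212.183.160/27 clear@27
  lookup 192.0.38.48: bits 11 walk d0:H0→d1:-→d2:H2 -> H2
  lookup 192.3.75.244: bits 11 walk d0:H0→d1:-→d2:H2 -> H2
  add 237.208.0.0/12 -> H0 at depth 12
  lookup 178.251.247.195: bits 1 walk d0:H0→d1:- -> H0
  add 237.212.0.0/16 -> H2 at depth 16
  - 192.0.0.0/2 clear@2
  lookup 237.212.0.127: bits 1110110111010100 walk d0:H0→d1:-→d2:-→d3:-→d4:-→d5:-→d6:-→d7:-→d8:-→d9:-→d10:-→d11:-→d12:H0→d13:-→d14:-→d15:-→d16:H2 -> H2
  lookup 237.212.28.153: bits 1110110111010100 walk d0:H0→d1:-→d2:-→d3:-→d4:-→d5:-→d6:-→d7:-→d8:-→d9:-→d10:-→d11:-→d12:H0→d13:-→d14:-→d15:-→d16:H2 -> H2

== LOOKUPS ==
["H2","H2","H1","H2","H1","H1","H1","H1","H1","H2","H0","H2","H2","H0","H2","H2"]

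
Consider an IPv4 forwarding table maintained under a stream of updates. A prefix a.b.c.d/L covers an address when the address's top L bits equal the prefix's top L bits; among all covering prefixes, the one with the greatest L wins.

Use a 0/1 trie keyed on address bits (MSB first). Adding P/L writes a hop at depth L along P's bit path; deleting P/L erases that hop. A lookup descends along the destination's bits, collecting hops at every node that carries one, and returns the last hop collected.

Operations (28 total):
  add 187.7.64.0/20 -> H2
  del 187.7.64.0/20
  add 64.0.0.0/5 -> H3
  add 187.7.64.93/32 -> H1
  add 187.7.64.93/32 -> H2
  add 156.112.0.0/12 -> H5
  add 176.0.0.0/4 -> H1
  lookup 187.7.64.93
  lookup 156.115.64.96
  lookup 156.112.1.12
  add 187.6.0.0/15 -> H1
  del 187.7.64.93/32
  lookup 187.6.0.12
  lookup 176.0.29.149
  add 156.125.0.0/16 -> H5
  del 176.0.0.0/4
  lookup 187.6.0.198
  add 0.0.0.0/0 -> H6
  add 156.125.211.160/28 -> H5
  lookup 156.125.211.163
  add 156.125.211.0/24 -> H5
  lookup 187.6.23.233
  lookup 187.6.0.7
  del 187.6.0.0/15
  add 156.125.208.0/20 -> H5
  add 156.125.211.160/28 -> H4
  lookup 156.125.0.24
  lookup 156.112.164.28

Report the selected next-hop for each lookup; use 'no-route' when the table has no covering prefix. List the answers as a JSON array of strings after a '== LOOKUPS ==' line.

Apply in order:
  add 187.7.64.0/20 -> H2 at depth 20
  - 187.7.64.0/20 clear@20
  add 64.0.0.0/5 -> H3 at depth 5
  add 187.7.64.93/32 -> H1 at depth 32
  add 187.7.64.93/32 -> H2 at depth 32
  add 156.112.0.0/12 -> H5 at depth 12
  add 176.0.0.0/4 -> H1 at depth 4
  Q 187.7.64.93: descend 10111011000001110100000001011101 ; hops seen [H1,H2] ; pick H2
  Q 156.115.64.96: descend 100111000111 ; hops seen [H5] ; pick H5
  Q 156.112.1.12: descend 100111000111 ; hops seen [H5] ; pick H5
  add 187.6.0.0/15 -> H1 at depth 15
  - 187.7.64.93/32 clear@32
  Q 187.6.0.12: descend 101110110000011 ; hops seen [H1,H1] ; pick H1
  Q 176.0.29.149: descend 1011 ; hops seen [H1] ; pick H1
  add 156.125.0.0/16 -> H5 at depth 16
  - 176.0.0.0/4 clear@4
  Q 187.6.0.198: descend 101110110000011 ; hops seen [H1] ; pick H1
  add 0.0.0.0/0 -> H6 at depth 0
  add 156.125.211.160/28 -> H5 at depth 28
  Q 156.125.211.163: descend 1001110001111101110100111010 ; hops seen [H6,H5,H5,H5] ; pick H5
  add 156.125.211.0/24 -> H5 at depth 24
  Q 187.6.23.233: descend 101110110000011 ; hops seen [H6,H1] ; pick H1
  Q 187.6.0.7: descend 101110110000011 ; hops seen [H6,H1] ; pick H1
  - 187.6.0.0/15 clear@15
  add 156.125.208.0/20 -> H5 at depth 20
  add 156.125.211.160/28 -> H4 at depth 28
  Q 156.125.0.24: descend 1001110001111101 ; hops seen [H6,H5,H5] ; pick H5
  Q 156.112.164.28: descend 100111000111 ; hops seen [H6,H5] ; pick H5

== LOOKUPS ==
["H2","H5","H5","H1","H1","H1","H5","H1","H1","H5","H5"]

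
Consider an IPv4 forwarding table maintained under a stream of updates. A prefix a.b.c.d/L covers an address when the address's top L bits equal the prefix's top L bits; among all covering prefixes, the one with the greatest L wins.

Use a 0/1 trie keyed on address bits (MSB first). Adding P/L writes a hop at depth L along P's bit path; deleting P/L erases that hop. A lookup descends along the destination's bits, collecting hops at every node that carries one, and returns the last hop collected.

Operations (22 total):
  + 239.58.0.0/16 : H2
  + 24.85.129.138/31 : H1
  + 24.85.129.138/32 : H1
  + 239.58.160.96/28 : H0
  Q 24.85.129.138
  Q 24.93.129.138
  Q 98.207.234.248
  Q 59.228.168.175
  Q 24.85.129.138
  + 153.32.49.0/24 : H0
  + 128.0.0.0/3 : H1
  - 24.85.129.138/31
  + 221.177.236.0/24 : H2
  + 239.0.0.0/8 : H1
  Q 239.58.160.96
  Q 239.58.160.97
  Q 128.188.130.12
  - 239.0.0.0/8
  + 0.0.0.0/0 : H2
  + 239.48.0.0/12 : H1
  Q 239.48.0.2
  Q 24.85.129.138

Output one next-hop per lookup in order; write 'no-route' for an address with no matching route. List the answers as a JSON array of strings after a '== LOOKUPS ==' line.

Process each operation:
  + 239.58.0.0/16 (H2) depth=16
  + 24.85.129.138/31 (H1) depth=31
  + 24.85.129.138/32 (H1) depth=32
  + 239.58.160.96/28 (H0) depth=28
  Q 24.85.129.138: descend 00011000010101011000000110001010 ; hops seen [H1,H1] ; pick H1
  Q 24.93.129.138: descend 000110000101 ; hops seen [∅] ; pick no-route
  Q 98.207.234.248: descend 0 ; hops seen [∅] ; pick no-route
  Q 59.228.168.175: descend 00 ; hops seen [∅] ; pick no-route
  Q 24.85.129.138: descend 00011000010101011000000110001010 ; hops seen [H1,H1] ; pick H1
  + 153.32.49.0/24 (H0) depth=24
  + 128.0.0.0/3 (H1) depth=3
  - 24.85.129.138/31 clear@31
  + 221.177.236.0/24 (H2) depth=24
  + 239.0.0.0/8 (H1) depth=8
  Q 239.58.160.96: descend 1110111100111010101000000110 ; hops seen [H1,H2,H0] ; pick H0
  Q 239.58.160.97: descend 1110111100111010101000000110 ; hops seen [H1,H2,H0] ; pick H0
  Q 128.188.130.12: descend 100 ; hops seen [H1] ; pick H1
  - 239.0.0.0/8 clear@8
  + 0.0.0.0/0 (H2) depth=0
  + 239.48.0.0/12 (H1) depth=12
  Q 239.48.0.2: descend 111011110011 ; hops seen [H2,H1] ; pick H1
  Q 24.85.129.138: descend 00011000010101011000000110001010 ; hops seen [H2,H1] ; pick H1

== LOOKUPS ==
["H1","no-route","no-route","no-route","H1","H0","H0","H1","H1","H1"]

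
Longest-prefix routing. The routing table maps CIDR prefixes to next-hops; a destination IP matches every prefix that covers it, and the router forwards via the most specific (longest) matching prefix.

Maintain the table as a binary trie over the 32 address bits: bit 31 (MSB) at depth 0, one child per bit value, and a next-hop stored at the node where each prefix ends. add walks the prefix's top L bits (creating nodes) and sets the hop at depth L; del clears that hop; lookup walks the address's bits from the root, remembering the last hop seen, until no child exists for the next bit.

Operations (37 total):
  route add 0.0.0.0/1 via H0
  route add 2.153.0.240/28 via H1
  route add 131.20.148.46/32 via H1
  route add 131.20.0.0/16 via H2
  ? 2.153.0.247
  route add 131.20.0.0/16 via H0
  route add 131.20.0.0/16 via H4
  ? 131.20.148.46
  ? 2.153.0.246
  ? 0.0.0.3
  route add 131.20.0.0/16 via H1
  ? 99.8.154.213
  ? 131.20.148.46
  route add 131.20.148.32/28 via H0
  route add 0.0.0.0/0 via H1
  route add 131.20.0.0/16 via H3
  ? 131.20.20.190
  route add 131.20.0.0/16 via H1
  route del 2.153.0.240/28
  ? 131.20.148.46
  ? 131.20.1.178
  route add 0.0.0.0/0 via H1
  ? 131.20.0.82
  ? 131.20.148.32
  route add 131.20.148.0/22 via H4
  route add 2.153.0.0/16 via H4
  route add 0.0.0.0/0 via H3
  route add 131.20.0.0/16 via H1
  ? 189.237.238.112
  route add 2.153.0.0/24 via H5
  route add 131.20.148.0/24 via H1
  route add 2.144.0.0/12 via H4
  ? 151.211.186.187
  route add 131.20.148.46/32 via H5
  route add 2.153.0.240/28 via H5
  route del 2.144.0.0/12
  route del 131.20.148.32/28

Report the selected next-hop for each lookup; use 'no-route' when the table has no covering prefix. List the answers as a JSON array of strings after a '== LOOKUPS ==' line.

Apply in order:
  add 0.0.0.0/1 -> H0 at depth 1
  add 2.153.0.240/28 -> H1 at depth 28
  add 131.20.148.46/32 -> H1 at depth 32
  add 131.20.0.0/16 -> H2 at depth 16
  lookup 2.153.0.247: bits 0000001010011001000000001111 walk d0:-→d1:H0→d2:-→d3:-→d4:-→d5:-→d6:-→d7:-→d8:-→d9:-→d10:-→d11:-→d12:-→d13:-→d14:-→d15:-→d16:-→d17:-→d18:-→d19:-→d20:-→d21:-→d22:-→d23:-→d24:-→d25:-→d26:-→d27:-→d28:H1 -> H1
  add 131.20.0.0/16 -> H0 at depth 16
  add 131.20.0.0/16 -> H4 at depth 16
  lookup 131.20.148.46: bits 10000011000101001001010000101110 walk d0:-→d1:-→d2:-→d3:-→d4:-→d5:-→d6:-→d7:-→d8:-→d9:-→d10:-→d11:-→d12:-→d13:-→d14:-→d15:-→d16:H4→d17:-→d18:-→d19:-→d20:-→d21:-→d22:-→d23:-→d24:-→d25:-→d26:-→d27:-→d28:-→d29:-→d30:-→d31:-→d32:H1 -> H1
  lookup 2.153.0.246: bits 0000001010011001000000001111 walk d0:-→d1:H0→d2:-→d3:-→d4:-→d5:-→d6:-→d7:-→d8:-→d9:-→d10:-→d11:-→d12:-→d13:-→d14:-→d15:-→d16:-→d17:-→d18:-→d19:-→d20:-→d21:-→d22:-→d23:-→d24:-→d25:-→d26:-→d27:-→d28:H1 -> H1
  lookup 0.0.0.3: bits 000000 walk d0:-→d1:H0→d2:-→d3:-→d4:-→d5:-→d6:- -> H0
  add 131.20.0.0/16 -> H1 at depth 16
  lookup 99.8.154.213: bits 0 walk d0:-→d1:H0 -> H0
  lookup 131.20.148.46: bits 10000011000101001001010000101110 walk d0:-→d1:-→d2:-→d3:-→d4:-→d5:-→d6:-→d7:-→d8:-→d9:-→d10:-→d11:-→d12:-→d13:-→d14:-→d15:-→d16:H1→d17:-→d18:-→d19:-→d20:-→d21:-→d22:-→d23:-→d24:-→d25:-→d26:-→d27:-→d28:-→d29:-→d30:-→d31:-→d32:H1 -> H1
  add 131.20.148.32/28 -> H0 at depth 28
  add 0.0.0.0/0 -> H1 at depth 0
  add 131.20.0.0/16 -> H3 at depth 16
  lookup 131.20.20.190: bits 1000001100010100 walk d0:H1→d1:-→d2:-→d3:-→d4:-→d5:-→d6:-→d7:-→d8:-→d9:-→d10:-→d11:-→d12:-→d13:-→d14:-→d15:-→d16:H3 -> H3
  add 131.20.0.0/16 -> H1 at depth 16
  del 2.153.0.240/28 (clear depth 28)
  lookup 131.20.148.46: bits 10000011000101001001010000101110 walk d0:H1→d1:-→d2:-→d3:-→d4:-→d5:-→d6:-→d7:-→d8:-→d9:-→d10:-→d11:-→d12:-→d13:-→d14:-→d15:-→d16:H1→d17:-→d18:-→d19:-→d20:-→d21:-→d22:-→d23:-→d24:-→d25:-→d26:-→d27:-→d28:H0→d29:-→d30:-→d31:-→d32:H1 -> H1
  lookup 131.20.1.178: bits 1000001100010100 walk d0:H1→d1:-→d2:-→d3:-→d4:-→d5:-→d6:-→d7:-→d8:-→d9:-→d10:-→d11:-→d12:-→d13:-→d14:-→d15:-→d16:H1 -> H1
  add 0.0.0.0/0 -> H1 at depth 0
  lookup 131.20.0.82: bits 1000001100010100 walk d0:H1→d1:-→d2:-→d3:-→d4:-→d5:-→d6:-→d7:-→d8:-→d9:-→d10:-→d11:-→d12:-→d13:-→d14:-→d15:-→d16:H1 -> H1
  lookup 131.20.148.32: bits 1000001100010100100101000010 walk d0:H1→d1:-→d2:-→d3:-→d4:-→d5:-→d6:-→d7:-→d8:-→d9:-→d10:-→d11:-→d12:-→d13:-→d14:-→d15:-→d16:H1→d17:-→d18:-→d19:-→d20:-→d21:-→d22:-→d23:-→d24:-→d25:-→d26:-→d27:-→d28:H0 -> H0
  add 131.20.148.0/22 -> H4 at depth 22
  add 2.153.0.0/16 -> H4 at depth 16
  add 0.0.0.0/0 -> H3 at depth 0
  add 131.20.0.0/16 -> H1 at depth 16
  lookup 189.237.238.112: bits 10 walk d0:H3→d1:-→d2:- -> H3
  add 2.153.0.0/24 -> H5 at depth 24
  add 131.20.148.0/24 -> H1 at depth 24
  add 2.144.0.0/12 -> H4 at depth 12
  lookup 151.211.186.187: bits 100 walk d0:H3→d1:-→d2:-→d3:- -> H3
  add 131.20.148.46/32 -> H5 at depth 32
  add 2.153.0.240/28 -> H5 at depth 28
  del 2.144.0.0/12 (clear depth 12)
  del 131.20.148.32/28 (clear depth 28)

== LOOKUPS ==
["H1","H1","H1","H0","H0","H1","H3","H1","H1","H1","H0","H3","H3"]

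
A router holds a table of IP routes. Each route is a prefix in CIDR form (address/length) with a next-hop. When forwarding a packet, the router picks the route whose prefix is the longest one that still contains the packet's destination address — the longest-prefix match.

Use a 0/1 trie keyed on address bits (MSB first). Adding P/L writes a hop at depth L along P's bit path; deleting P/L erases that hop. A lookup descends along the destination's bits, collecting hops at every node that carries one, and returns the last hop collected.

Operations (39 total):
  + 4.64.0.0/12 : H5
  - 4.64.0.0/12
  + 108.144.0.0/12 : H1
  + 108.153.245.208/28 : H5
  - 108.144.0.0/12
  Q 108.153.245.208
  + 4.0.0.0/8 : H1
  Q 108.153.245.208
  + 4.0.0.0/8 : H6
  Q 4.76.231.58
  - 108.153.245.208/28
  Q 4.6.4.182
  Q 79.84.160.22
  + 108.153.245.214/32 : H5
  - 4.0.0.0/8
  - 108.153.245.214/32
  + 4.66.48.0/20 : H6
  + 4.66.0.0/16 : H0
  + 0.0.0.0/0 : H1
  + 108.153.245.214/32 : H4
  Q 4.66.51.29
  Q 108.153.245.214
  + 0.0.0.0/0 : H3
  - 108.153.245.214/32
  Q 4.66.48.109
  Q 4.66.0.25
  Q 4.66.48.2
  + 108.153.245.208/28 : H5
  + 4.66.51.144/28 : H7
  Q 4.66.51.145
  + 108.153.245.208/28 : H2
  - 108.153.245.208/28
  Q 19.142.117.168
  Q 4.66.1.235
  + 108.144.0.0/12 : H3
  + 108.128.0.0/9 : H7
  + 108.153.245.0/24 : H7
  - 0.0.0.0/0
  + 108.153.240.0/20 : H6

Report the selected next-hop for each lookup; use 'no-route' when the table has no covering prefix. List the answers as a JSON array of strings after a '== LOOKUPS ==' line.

Trace:
  add 4.64.0.0/12 -> H5 at depth 12
  - 4.64.0.0/12 clear@12
  add 108.144.0.0/12 -> H1 at depth 12
  add 108.153.245.208/28 -> H5 at depth 28
  - 108.144.0.0/12 clear@12
  ? 108.153.245.208  path d0:-→d1:-→d2:-→d3:-→d4:-→d5:-→d6:-→d7:-→d8:-→d9:-→d10:-→d11:-→d12:-→d13:-→d14:-→d15:-→d16:-→d17:-→d18:-→d19:-→d20:-→d21:-→d22:-→d23:-→d24:-→d25:-→d26:-→d27:-→d28:H5  best=H5
  add 4.0.0.0/8 -> H1 at depth 8
  ? 108.153.245.208  path d0:-→d1:-→d2:-→d3:-→d4:-→d5:-→d6:-→d7:-→d8:-→d9:-→d10:-→d11:-→d12:-→d13:-→d14:-→d15:-→d16:-→d17:-→d18:-→d19:-→d20:-→d21:-→d22:-→d23:-→d24:-→d25:-→d26:-→d27:-→d28:H5  best=H5
  add 4.0.0.0/8 -> H6 at depth 8
  ? 4.76.231.58  path d0:-→d1:-→d2:-→d3:-→d4:-→d5:-→d6:-→d7:-→d8:H6→d9:-→d10:-→d11:-→d12:-  best=H6
  - 108.153.245.208/28 clear@28
  ? 4.6.4.182  path d0:-→d1:-→d2:-→d3:-→d4:-→d5:-→d6:-→d7:-→d8:H6→d9:-  best=H6
  ? 79.84.160.22  path d0:-→d1:-→d2:-  best=no-route
  add 108.153.245.214/32 -> H5 at depth 32
  - 4.0.0.0/8 clear@8
  - 108.153.245.214/32 clear@32
  add 4.66.48.0/20 -> H6 at depth 20
  add 4.66.0.0/16 -> H0 at depth 16
  add 0.0.0.0/0 -> H1 at depth 0
  add 108.153.245.214/32 -> H4 at depth 32
  ? 4.66.51.29  path d0:H1→d1:-→d2:-→d3:-→d4:-→d5:-→d6:-→d7:-→d8:-→d9:-→d10:-→d11:-→d12:-→d13:-→d14:-→d15:-→d16:H0→d17:-→d18:-→d19:-→d20:H6  best=H6
  ? 108.153.245.214  path d0:H1→d1:-→d2:-→d3:-→d4:-→d5:-→d6:-→d7:-→d8:-→d9:-→d10:-→d11:-→d12:-→d13:-→d14:-→d15:-→d16:-→d17:-→d18:-→d19:-→d20:-→d21:-→d22:-→d23:-→d24:-→d25:-→d26:-→d27:-→d28:-→d29:-→d30:-→d31:-→d32:H4  best=H4
  add 0.0.0.0/0 -> H3 at depth 0
  - 108.153.245.214/32 clear@32
  ? 4.66.48.109  path d0:H3→d1:-→d2:-→d3:-→d4:-→d5:-→d6:-→d7:-→d8:-→d9:-→d10:-→d11:-→d12:-→d13:-→d14:-→d15:-→d16:H0→d17:-→d18:-→d19:-→d20:H6  best=H6
  ? 4.66.0.25  path d0:H3→d1:-→d2:-→d3:-→d4:-→d5:-→d6:-→d7:-→d8:-→d9:-→d10:-→d11:-→d12:-→d13:-→d14:-→d15:-→d16:H0→d17:-→d18:-  best=H0
  ? 4.66.48.2  path d0:H3→d1:-→d2:-→d3:-→d4:-→d5:-→d6:-→d7:-→d8:-→d9:-→d10:-→d11:-→d12:-→d13:-→d14:-→d15:-→d16:H0→d17:-→d18:-→d19:-→d20:H6  best=H6
  add 108.153.245.208/28 -> H5 at depth 28
  add 4.66.51.144/28 -> H7 at depth 28
  ? 4.66.51.145  path d0:H3→d1:-→d2:-→d3:-→d4:-→d5:-→d6:-→d7:-→d8:-→d9:-→d10:-→d11:-→d12:-→d13:-→d14:-→d15:-→d16:H0→d17:-→d18:-→d19:-→d20:H6→d21:-→d22:-→d23:-→d24:-→d25:-→d26:-→d27:-→d28:H7  best=H7
  add 108.153.245.208/28 -> H2 at depth 28
  - 108.153.245.208/28 clear@28
  ? 19.142.117.168  path d0:H3→d1:-→d2:-→d3:-  best=H3
  ? 4.66.1.235  path d0:H3→d1:-→d2:-→d3:-→d4:-→d5:-→d6:-→d7:-→d8:-→d9:-→d10:-→d11:-→d12:-→d13:-→d14:-→d15:-→d16:H0→d17:-→d18:-  best=H0
  add 108.144.0.0/12 -> H3 at depth 12
  add 108.128.0.0/9 -> H7 at depth 9
  add 108.153.245.0/24 -> H7 at depth 24
  - 0.0.0.0/0 clear@0
  add 108.153.240.0/20 -> H6 at depth 20

== LOOKUPS ==
["H5","H5","H6","H6","no-route","H6","H4","H6","H0","H6","H7","H3","H0"]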